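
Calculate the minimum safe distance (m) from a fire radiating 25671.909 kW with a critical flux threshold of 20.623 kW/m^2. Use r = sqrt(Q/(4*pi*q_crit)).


4*pi*q_crit = 259.16
Q/(4*pi*q_crit) = 99.060
r = sqrt(99.060) = 9.9529 m

9.9529 m


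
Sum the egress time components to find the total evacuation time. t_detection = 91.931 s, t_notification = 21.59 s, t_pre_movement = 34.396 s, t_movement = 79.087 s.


Total = 91.931 + 21.59 + 34.396 + 79.087 = 227.004 s

227.004 s


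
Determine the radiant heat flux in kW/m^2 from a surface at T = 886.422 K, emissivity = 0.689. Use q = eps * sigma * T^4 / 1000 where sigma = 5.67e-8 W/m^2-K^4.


T^4 = 6.1739e+11
q = 0.689 * 5.67e-8 * 6.1739e+11 / 1000 = 24.119 kW/m^2

24.119 kW/m^2


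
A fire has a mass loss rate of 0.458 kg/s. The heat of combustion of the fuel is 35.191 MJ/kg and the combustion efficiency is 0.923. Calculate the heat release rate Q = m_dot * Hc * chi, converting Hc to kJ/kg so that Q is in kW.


Hc = 35.191 MJ/kg = 35.191 * 1000 kJ/kg = 35191 kJ/kg
Q = 0.458 kg/s * 35191 kJ/kg * 0.923 = 14876 kW

14876 kW


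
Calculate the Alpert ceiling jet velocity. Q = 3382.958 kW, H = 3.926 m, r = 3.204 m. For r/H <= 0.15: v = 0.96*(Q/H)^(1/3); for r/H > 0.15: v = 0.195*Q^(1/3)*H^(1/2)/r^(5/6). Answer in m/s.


r/H = 3.204 / 3.926 = 0.81610
r/H > 0.15, so v = 0.195*Q^(1/3)*H^(1/2)/r^(5/6)
Q^(1/3) = 15.012
H^(1/2) = 1.9814
r^(5/6) = 2.6388
v = 0.195 * 15.012 * 1.9814 / 2.6388 = 2.1980 m/s

2.1980 m/s


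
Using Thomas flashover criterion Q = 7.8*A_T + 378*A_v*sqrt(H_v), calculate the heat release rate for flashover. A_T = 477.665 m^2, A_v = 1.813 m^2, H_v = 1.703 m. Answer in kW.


7.8*A_T = 3725.787
sqrt(H_v) = 1.3050
378*A_v*sqrt(H_v) = 894.33
Q = 3725.787 + 894.33 = 4620.1 kW

4620.1 kW


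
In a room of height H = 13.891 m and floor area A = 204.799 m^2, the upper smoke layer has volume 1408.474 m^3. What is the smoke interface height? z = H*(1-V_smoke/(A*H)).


V/(A*H) = 0.49509
1 - 0.49509 = 0.50491
z = 13.891 * 0.50491 = 7.0137 m

7.0137 m


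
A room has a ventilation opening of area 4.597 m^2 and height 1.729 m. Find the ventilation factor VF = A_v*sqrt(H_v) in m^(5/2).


sqrt(H_v) = 1.3149
VF = 4.597 * 1.3149 = 6.0447 m^(5/2)

6.0447 m^(5/2)


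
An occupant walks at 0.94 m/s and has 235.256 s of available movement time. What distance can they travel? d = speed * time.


d = 0.94 * 235.256 = 221.14 m

221.14 m


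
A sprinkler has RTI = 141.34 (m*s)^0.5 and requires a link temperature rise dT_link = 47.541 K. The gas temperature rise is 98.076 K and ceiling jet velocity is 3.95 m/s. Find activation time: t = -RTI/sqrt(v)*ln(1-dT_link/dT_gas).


dT_link/dT_gas = 0.48474
ln(1 - 0.48474) = -0.66308
t = -141.34 / sqrt(3.95) * -0.66308 = 47.155 s

47.155 s


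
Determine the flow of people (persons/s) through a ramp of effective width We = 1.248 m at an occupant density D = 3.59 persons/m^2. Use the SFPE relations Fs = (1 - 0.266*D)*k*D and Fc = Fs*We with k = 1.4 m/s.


1 - 0.266*D = 1 - 0.266*3.59 = 0.045060
Fs = 0.045060 * 1.4 * 3.59 = 0.22647 persons/(s*m)
Fc = 0.22647 * 1.248 = 0.28264 persons/s

0.28264 persons/s


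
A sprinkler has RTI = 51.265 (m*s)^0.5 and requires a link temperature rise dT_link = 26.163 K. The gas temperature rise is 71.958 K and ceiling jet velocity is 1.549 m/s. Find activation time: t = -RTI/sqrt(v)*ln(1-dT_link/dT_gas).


dT_link/dT_gas = 0.36359
ln(1 - 0.36359) = -0.45191
t = -51.265 / sqrt(1.549) * -0.45191 = 18.614 s

18.614 s


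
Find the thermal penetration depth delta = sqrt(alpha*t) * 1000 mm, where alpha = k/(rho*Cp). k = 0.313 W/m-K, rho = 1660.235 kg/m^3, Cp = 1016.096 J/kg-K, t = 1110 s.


alpha = 0.313 / (1660.235 * 1016.096) = 1.8554e-07 m^2/s
alpha * t = 0.00020595
delta = sqrt(0.00020595) * 1000 = 14.351 mm

14.351 mm


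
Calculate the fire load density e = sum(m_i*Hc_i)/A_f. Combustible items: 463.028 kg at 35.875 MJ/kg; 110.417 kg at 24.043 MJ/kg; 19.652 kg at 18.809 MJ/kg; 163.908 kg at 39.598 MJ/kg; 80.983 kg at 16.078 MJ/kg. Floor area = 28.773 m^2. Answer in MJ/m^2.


Total energy = 463.028*35.875 + 110.417*24.043 + 19.652*18.809 + 163.908*39.598 + 80.983*16.078
= 16611.13 + 2654.756 + 369.6345 + 6490.429 + 1302.045
= 27427.99 MJ
e = 27427.99 / 28.773 = 953.25 MJ/m^2

953.25 MJ/m^2


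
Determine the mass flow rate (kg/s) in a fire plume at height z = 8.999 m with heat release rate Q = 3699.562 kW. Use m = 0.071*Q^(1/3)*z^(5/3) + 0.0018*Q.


Q^(1/3) = 15.466
z^(5/3) = 38.934
First term = 0.071 * 15.466 * 38.934 = 42.753
Second term = 0.0018 * 3699.562 = 6.6592
m = 49.412 kg/s

49.412 kg/s


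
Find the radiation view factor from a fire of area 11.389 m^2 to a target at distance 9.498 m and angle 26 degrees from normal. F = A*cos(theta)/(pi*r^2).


cos(26 deg) = 0.89879
pi*r^2 = 283.41
F = 11.389 * 0.89879 / 283.41 = 0.036119

0.036119


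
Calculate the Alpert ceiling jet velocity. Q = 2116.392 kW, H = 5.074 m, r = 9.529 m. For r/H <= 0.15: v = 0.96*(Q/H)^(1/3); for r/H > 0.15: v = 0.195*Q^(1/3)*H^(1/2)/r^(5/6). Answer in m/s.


r/H = 9.529 / 5.074 = 1.8780
r/H > 0.15, so v = 0.195*Q^(1/3)*H^(1/2)/r^(5/6)
Q^(1/3) = 12.839
H^(1/2) = 2.2526
r^(5/6) = 6.5444
v = 0.195 * 12.839 * 2.2526 / 6.5444 = 0.86173 m/s

0.86173 m/s


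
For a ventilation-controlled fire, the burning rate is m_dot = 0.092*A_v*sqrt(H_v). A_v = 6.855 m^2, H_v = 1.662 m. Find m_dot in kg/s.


sqrt(H_v) = 1.2892
m_dot = 0.092 * 6.855 * 1.2892 = 0.81304 kg/s

0.81304 kg/s


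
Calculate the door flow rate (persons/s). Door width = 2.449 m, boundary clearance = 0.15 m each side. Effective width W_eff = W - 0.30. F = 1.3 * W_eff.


W_eff = 2.449 - 0.30 = 2.149 m
F = 1.3 * 2.149 = 2.7937 persons/s

2.7937 persons/s


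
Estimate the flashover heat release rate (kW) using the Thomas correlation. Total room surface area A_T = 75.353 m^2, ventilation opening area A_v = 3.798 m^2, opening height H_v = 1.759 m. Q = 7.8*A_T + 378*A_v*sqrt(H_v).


7.8*A_T = 587.75
sqrt(H_v) = 1.3263
378*A_v*sqrt(H_v) = 1904.1
Q = 587.75 + 1904.1 = 2491.8 kW

2491.8 kW


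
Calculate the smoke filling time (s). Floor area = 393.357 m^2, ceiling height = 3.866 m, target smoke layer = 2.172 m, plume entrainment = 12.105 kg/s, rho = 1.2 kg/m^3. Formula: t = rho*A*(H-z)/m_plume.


H - z = 1.694 m
t = 1.2 * 393.357 * 1.694 / 12.105 = 66.057 s

66.057 s


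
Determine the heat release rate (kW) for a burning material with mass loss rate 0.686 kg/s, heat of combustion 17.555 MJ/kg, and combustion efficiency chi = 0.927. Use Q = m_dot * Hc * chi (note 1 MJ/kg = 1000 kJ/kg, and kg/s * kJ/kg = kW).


Hc = 17.555 MJ/kg = 17.555 * 1000 kJ/kg = 17555 kJ/kg
Q = 0.686 kg/s * 17555 kJ/kg * 0.927 = 11164 kW

11164 kW


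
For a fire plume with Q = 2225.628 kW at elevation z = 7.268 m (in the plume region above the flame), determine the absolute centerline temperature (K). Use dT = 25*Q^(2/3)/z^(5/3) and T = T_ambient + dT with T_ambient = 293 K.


Q^(2/3) = 170.46
z^(5/3) = 27.270
dT = 25 * 170.46 / 27.270 = 156.27 K
T = 293 + 156.27 = 449.27 K

449.27 K


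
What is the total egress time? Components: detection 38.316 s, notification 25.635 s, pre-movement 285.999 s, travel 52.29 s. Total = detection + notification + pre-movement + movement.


Total = 38.316 + 25.635 + 285.999 + 52.29 = 402.24 s

402.24 s


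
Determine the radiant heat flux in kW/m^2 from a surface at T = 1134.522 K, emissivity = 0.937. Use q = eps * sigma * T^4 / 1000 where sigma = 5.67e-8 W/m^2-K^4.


T^4 = 1.6567e+12
q = 0.937 * 5.67e-8 * 1.6567e+12 / 1000 = 88.019 kW/m^2

88.019 kW/m^2


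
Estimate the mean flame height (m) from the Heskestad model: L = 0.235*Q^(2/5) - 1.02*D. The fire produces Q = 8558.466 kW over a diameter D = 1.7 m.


Q^(2/5) = 37.407
0.235 * Q^(2/5) = 8.7908
1.02 * D = 1.734
L = 7.0568 m

7.0568 m


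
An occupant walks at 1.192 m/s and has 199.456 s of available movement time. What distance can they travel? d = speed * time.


d = 1.192 * 199.456 = 237.75 m

237.75 m


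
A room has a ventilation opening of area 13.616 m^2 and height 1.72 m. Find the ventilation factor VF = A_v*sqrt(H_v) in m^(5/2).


sqrt(H_v) = 1.3115
VF = 13.616 * 1.3115 = 17.857 m^(5/2)

17.857 m^(5/2)


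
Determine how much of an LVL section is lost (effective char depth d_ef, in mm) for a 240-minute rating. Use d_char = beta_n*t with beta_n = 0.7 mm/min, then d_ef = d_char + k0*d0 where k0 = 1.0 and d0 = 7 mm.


d_char = 0.7 * 240 = 168 mm
d_ef = 168 + 1.0*7 = 175 mm

175 mm


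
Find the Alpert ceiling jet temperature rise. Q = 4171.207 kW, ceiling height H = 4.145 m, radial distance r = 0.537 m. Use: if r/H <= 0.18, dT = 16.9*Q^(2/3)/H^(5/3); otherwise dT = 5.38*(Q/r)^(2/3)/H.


r/H = 0.537 / 4.145 = 0.12955
r/H <= 0.18, so dT = 16.9*Q^(2/3)/H^(5/3)
Q^(2/3) = 259.12
H^(5/3) = 10.696
dT = 16.9 * 259.12 / 10.696 = 409.44 K

409.44 K


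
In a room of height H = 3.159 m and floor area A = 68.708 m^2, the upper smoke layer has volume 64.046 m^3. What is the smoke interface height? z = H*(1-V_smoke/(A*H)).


V/(A*H) = 0.29508
1 - 0.29508 = 0.70492
z = 3.159 * 0.70492 = 2.2269 m

2.2269 m


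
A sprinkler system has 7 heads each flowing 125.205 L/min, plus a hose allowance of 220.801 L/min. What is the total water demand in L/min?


Sprinkler demand = 7 * 125.205 = 876.435 L/min
Total = 876.435 + 220.801 = 1097.236 L/min

1097.236 L/min


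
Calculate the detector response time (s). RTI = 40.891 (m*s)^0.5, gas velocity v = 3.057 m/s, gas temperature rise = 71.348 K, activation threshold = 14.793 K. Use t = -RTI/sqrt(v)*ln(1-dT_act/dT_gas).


dT_act/dT_gas = 0.20734
ln(1 - 0.20734) = -0.23236
t = -40.891 / sqrt(3.057) * -0.23236 = 5.4342 s

5.4342 s


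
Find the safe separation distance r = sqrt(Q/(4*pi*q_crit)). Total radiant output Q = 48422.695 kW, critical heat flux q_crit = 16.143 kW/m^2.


4*pi*q_crit = 202.86
Q/(4*pi*q_crit) = 238.70
r = sqrt(238.70) = 15.450 m

15.450 m


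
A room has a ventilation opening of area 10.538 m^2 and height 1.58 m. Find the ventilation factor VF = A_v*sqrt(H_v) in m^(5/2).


sqrt(H_v) = 1.2570
VF = 10.538 * 1.2570 = 13.246 m^(5/2)

13.246 m^(5/2)


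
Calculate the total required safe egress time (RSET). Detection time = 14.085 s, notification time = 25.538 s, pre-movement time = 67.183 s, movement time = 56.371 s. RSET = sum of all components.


Total = 14.085 + 25.538 + 67.183 + 56.371 = 163.177 s

163.177 s


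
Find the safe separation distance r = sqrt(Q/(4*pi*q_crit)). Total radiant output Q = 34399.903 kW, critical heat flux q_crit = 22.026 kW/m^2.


4*pi*q_crit = 276.79
Q/(4*pi*q_crit) = 124.28
r = sqrt(124.28) = 11.148 m

11.148 m


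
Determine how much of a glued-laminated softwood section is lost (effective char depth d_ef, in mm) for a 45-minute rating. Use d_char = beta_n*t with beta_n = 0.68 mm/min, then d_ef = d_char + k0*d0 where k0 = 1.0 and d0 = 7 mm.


d_char = 0.68 * 45 = 30.6 mm
d_ef = 30.6 + 1.0*7 = 37.6 mm

37.6 mm


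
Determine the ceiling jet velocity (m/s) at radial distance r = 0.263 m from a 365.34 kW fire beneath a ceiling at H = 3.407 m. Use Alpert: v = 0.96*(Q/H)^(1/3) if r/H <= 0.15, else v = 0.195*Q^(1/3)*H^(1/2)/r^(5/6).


r/H = 0.263 / 3.407 = 0.077194
r/H <= 0.15, so v = 0.96*(Q/H)^(1/3)
Q/H = 107.23
(Q/H)^(1/3) = 4.7509
v = 0.96 * 4.7509 = 4.5609 m/s

4.5609 m/s


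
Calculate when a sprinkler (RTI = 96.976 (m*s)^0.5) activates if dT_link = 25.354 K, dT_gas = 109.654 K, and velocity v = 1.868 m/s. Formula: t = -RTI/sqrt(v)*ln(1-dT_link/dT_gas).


dT_link/dT_gas = 0.23122
ln(1 - 0.23122) = -0.26295
t = -96.976 / sqrt(1.868) * -0.26295 = 18.657 s

18.657 s


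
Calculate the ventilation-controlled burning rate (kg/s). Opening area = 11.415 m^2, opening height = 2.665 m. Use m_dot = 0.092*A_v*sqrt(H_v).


sqrt(H_v) = 1.6325
m_dot = 0.092 * 11.415 * 1.6325 = 1.7144 kg/s

1.7144 kg/s


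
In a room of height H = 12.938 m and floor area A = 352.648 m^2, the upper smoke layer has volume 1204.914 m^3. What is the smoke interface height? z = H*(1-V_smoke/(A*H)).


V/(A*H) = 0.26409
1 - 0.26409 = 0.73591
z = 12.938 * 0.73591 = 9.5212 m

9.5212 m


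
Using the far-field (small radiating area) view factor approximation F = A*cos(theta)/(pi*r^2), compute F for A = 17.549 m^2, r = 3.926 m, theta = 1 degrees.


cos(1 deg) = 0.99985
pi*r^2 = 48.423
F = 17.549 * 0.99985 / 48.423 = 0.36236

0.36236


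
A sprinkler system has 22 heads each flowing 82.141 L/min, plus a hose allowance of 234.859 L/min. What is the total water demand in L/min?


Sprinkler demand = 22 * 82.141 = 1807.102 L/min
Total = 1807.102 + 234.859 = 2041.961 L/min

2041.961 L/min


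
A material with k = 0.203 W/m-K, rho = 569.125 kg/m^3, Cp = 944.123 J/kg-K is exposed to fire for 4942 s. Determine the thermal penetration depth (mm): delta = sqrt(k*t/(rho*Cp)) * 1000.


alpha = 0.203 / (569.125 * 944.123) = 3.7780e-07 m^2/s
alpha * t = 0.0018671
delta = sqrt(0.0018671) * 1000 = 43.210 mm

43.210 mm


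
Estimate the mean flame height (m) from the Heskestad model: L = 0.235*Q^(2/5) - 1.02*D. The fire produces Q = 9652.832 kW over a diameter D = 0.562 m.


Q^(2/5) = 39.252
0.235 * Q^(2/5) = 9.2242
1.02 * D = 0.57324
L = 8.6510 m

8.6510 m


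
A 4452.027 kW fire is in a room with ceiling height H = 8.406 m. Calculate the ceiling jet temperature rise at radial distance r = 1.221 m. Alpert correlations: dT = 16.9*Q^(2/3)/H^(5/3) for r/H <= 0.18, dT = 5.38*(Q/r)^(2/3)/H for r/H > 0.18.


r/H = 1.221 / 8.406 = 0.14525
r/H <= 0.18, so dT = 16.9*Q^(2/3)/H^(5/3)
Q^(2/3) = 270.63
H^(5/3) = 34.752
dT = 16.9 * 270.63 / 34.752 = 131.61 K

131.61 K


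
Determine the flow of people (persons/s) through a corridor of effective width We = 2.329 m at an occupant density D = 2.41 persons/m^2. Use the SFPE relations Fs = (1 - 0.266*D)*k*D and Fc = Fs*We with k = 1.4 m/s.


1 - 0.266*D = 1 - 0.266*2.41 = 0.35894
Fs = 0.35894 * 1.4 * 2.41 = 1.2111 persons/(s*m)
Fc = 1.2111 * 2.329 = 2.8206 persons/s

2.8206 persons/s


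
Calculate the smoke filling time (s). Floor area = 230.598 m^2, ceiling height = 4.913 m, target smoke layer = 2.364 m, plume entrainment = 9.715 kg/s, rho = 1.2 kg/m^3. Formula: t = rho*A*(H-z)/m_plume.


H - z = 2.549 m
t = 1.2 * 230.598 * 2.549 / 9.715 = 72.605 s

72.605 s


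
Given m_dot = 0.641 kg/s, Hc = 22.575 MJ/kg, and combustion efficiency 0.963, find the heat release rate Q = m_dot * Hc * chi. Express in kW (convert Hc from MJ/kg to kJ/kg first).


Hc = 22.575 MJ/kg = 22.575 * 1000 kJ/kg = 22575 kJ/kg
Q = 0.641 kg/s * 22575 kJ/kg * 0.963 = 13935 kW

13935 kW


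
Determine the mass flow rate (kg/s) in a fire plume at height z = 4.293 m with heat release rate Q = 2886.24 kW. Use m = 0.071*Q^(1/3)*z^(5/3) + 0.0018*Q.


Q^(1/3) = 14.238
z^(5/3) = 11.340
First term = 0.071 * 14.238 * 11.340 = 11.463
Second term = 0.0018 * 2886.24 = 5.1952
m = 16.658 kg/s

16.658 kg/s


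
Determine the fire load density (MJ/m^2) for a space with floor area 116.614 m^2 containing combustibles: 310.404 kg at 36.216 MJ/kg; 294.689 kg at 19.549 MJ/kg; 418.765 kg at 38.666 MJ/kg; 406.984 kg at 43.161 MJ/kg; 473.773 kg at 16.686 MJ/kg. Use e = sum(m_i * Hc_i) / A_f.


Total energy = 310.404*36.216 + 294.689*19.549 + 418.765*38.666 + 406.984*43.161 + 473.773*16.686
= 11241.59 + 5760.875 + 16191.97 + 17565.84 + 7905.376
= 58665.65 MJ
e = 58665.65 / 116.614 = 503.08 MJ/m^2

503.08 MJ/m^2


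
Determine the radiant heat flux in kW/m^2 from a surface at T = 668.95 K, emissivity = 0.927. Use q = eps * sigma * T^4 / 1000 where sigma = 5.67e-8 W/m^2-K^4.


T^4 = 2.0025e+11
q = 0.927 * 5.67e-8 * 2.0025e+11 / 1000 = 10.525 kW/m^2

10.525 kW/m^2


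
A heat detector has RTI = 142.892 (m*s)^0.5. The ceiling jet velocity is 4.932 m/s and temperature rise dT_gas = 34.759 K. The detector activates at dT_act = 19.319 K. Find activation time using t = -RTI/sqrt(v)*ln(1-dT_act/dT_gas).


dT_act/dT_gas = 0.55580
ln(1 - 0.55580) = -0.81148
t = -142.892 / sqrt(4.932) * -0.81148 = 52.212 s

52.212 s


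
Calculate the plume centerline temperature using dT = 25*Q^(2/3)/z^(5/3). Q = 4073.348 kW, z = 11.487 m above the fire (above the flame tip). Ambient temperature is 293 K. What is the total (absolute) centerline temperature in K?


Q^(2/3) = 255.06
z^(5/3) = 58.480
dT = 25 * 255.06 / 58.480 = 109.03 K
T = 293 + 109.03 = 402.03 K

402.03 K


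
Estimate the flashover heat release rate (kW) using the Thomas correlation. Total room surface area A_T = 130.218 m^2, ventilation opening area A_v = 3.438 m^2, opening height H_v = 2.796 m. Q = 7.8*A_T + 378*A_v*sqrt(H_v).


7.8*A_T = 1015.7
sqrt(H_v) = 1.6721
378*A_v*sqrt(H_v) = 2173.0
Q = 1015.7 + 2173.0 = 3188.7 kW

3188.7 kW


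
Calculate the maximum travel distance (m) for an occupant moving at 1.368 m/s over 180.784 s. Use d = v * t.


d = 1.368 * 180.784 = 247.31 m

247.31 m


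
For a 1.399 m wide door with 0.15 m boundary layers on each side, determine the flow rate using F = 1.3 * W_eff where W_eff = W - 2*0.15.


W_eff = 1.399 - 0.30 = 1.099 m
F = 1.3 * 1.099 = 1.4287 persons/s

1.4287 persons/s


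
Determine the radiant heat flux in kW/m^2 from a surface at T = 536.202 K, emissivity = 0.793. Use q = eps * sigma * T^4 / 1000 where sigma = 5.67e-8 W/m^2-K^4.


T^4 = 8.2663e+10
q = 0.793 * 5.67e-8 * 8.2663e+10 / 1000 = 3.7168 kW/m^2

3.7168 kW/m^2


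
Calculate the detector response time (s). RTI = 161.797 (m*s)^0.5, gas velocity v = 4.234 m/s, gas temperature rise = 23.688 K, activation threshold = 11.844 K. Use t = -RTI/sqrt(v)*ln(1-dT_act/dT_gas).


dT_act/dT_gas = 0.5
ln(1 - 0.5) = -0.69315
t = -161.797 / sqrt(4.234) * -0.69315 = 54.503 s

54.503 s


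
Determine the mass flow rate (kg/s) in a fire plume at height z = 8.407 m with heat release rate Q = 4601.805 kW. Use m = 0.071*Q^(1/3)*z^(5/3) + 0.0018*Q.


Q^(1/3) = 16.633
z^(5/3) = 34.759
First term = 0.071 * 16.633 * 34.759 = 41.049
Second term = 0.0018 * 4601.805 = 8.2832
m = 49.332 kg/s

49.332 kg/s


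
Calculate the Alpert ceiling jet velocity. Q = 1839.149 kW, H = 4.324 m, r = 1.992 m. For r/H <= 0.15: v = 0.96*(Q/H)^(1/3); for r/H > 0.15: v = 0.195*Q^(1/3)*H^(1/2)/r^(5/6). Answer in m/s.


r/H = 1.992 / 4.324 = 0.46068
r/H > 0.15, so v = 0.195*Q^(1/3)*H^(1/2)/r^(5/6)
Q^(1/3) = 12.252
H^(1/2) = 2.0794
r^(5/6) = 1.7759
v = 0.195 * 12.252 * 2.0794 / 1.7759 = 2.7975 m/s

2.7975 m/s


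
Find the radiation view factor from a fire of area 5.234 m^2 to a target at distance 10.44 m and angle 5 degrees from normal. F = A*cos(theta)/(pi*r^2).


cos(5 deg) = 0.99619
pi*r^2 = 342.41
F = 5.234 * 0.99619 / 342.41 = 0.015227

0.015227


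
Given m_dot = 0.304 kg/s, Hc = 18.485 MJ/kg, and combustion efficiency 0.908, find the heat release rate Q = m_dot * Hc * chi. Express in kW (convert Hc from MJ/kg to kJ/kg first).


Hc = 18.485 MJ/kg = 18.485 * 1000 kJ/kg = 18485 kJ/kg
Q = 0.304 kg/s * 18485 kJ/kg * 0.908 = 5102.5 kW

5102.5 kW


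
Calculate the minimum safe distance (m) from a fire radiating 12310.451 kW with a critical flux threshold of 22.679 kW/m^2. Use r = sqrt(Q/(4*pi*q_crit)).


4*pi*q_crit = 284.99
Q/(4*pi*q_crit) = 43.196
r = sqrt(43.196) = 6.5723 m

6.5723 m


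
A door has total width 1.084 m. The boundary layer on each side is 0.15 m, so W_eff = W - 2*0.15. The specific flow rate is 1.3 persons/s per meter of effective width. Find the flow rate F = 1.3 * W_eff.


W_eff = 1.084 - 0.30 = 0.784 m
F = 1.3 * 0.784 = 1.0192 persons/s

1.0192 persons/s


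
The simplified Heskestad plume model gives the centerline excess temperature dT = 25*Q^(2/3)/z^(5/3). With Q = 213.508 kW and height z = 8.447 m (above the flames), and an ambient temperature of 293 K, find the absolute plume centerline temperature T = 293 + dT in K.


Q^(2/3) = 35.723
z^(5/3) = 35.035
dT = 25 * 35.723 / 35.035 = 25.491 K
T = 293 + 25.491 = 318.49 K

318.49 K


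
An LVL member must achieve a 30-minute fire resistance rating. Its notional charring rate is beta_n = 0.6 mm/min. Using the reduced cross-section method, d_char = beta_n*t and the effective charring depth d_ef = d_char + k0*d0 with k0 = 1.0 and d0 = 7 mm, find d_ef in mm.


d_char = 0.6 * 30 = 18 mm
d_ef = 18 + 1.0*7 = 25 mm

25 mm


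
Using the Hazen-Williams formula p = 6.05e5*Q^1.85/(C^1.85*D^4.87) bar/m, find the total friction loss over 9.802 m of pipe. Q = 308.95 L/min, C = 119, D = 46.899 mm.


Q^1.85 = 40392
C^1.85 = 6914.5
D^4.87 = 1.3758e+08
p/m = 0.025687 bar/m
p_total = 0.025687 * 9.802 = 0.25179 bar

0.25179 bar


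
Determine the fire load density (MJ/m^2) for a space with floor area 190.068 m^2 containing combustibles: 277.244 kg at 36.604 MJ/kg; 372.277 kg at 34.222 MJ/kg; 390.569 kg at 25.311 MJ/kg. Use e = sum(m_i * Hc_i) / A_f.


Total energy = 277.244*36.604 + 372.277*34.222 + 390.569*25.311
= 10148.24 + 12740.06 + 9885.692
= 32773.99 MJ
e = 32773.99 / 190.068 = 172.43 MJ/m^2

172.43 MJ/m^2


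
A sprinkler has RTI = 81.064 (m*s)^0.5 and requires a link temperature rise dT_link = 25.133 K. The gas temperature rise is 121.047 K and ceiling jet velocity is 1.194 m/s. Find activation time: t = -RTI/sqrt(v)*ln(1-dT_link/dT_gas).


dT_link/dT_gas = 0.20763
ln(1 - 0.20763) = -0.23273
t = -81.064 / sqrt(1.194) * -0.23273 = 17.265 s

17.265 s


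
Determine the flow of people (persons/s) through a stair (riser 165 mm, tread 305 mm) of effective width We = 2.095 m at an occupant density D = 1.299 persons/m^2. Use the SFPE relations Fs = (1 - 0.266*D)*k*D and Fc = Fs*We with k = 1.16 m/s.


1 - 0.266*D = 1 - 0.266*1.299 = 0.65447
Fs = 0.65447 * 1.16 * 1.299 = 0.98618 persons/(s*m)
Fc = 0.98618 * 2.095 = 2.0660 persons/s

2.0660 persons/s


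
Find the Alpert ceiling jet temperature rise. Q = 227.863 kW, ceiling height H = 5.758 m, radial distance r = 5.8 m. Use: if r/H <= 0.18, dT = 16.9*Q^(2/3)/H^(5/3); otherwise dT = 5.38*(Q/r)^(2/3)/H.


r/H = 5.8 / 5.758 = 1.0073
r/H > 0.18, so dT = 5.38*(Q/r)^(2/3)/H
Q/r = 39.287
(Q/r)^(2/3) = 11.557
dT = 5.38 * 11.557 / 5.758 = 10.798 K

10.798 K


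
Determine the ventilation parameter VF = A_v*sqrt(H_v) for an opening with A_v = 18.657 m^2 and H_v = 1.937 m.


sqrt(H_v) = 1.3918
VF = 18.657 * 1.3918 = 25.966 m^(5/2)

25.966 m^(5/2)


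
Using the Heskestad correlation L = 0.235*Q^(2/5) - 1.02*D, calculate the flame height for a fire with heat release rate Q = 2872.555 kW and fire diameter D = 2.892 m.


Q^(2/5) = 24.172
0.235 * Q^(2/5) = 5.6804
1.02 * D = 2.9498
L = 2.7305 m

2.7305 m


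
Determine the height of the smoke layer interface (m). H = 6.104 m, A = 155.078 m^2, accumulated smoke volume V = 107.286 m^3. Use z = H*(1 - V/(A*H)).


V/(A*H) = 0.11334
1 - 0.11334 = 0.88666
z = 6.104 * 0.88666 = 5.4122 m

5.4122 m


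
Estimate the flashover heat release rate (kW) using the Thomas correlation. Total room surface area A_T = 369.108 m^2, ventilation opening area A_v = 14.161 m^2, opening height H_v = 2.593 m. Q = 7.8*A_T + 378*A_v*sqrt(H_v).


7.8*A_T = 2879.0
sqrt(H_v) = 1.6103
378*A_v*sqrt(H_v) = 8619.6
Q = 2879.0 + 8619.6 = 11499 kW

11499 kW


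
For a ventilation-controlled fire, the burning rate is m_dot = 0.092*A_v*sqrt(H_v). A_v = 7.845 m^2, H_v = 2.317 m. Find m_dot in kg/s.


sqrt(H_v) = 1.5222
m_dot = 0.092 * 7.845 * 1.5222 = 1.0986 kg/s

1.0986 kg/s


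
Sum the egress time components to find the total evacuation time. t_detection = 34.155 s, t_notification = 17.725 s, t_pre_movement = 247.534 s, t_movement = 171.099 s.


Total = 34.155 + 17.725 + 247.534 + 171.099 = 470.513 s

470.513 s


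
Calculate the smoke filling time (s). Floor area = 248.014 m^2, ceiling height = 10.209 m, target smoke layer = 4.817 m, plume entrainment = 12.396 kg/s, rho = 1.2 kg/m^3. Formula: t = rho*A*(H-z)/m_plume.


H - z = 5.392 m
t = 1.2 * 248.014 * 5.392 / 12.396 = 129.46 s

129.46 s


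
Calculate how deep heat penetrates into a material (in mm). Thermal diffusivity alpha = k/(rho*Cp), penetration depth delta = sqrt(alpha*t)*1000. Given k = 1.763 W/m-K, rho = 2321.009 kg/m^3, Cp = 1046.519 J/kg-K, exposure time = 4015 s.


alpha = 1.763 / (2321.009 * 1046.519) = 7.2582e-07 m^2/s
alpha * t = 0.0029142
delta = sqrt(0.0029142) * 1000 = 53.983 mm

53.983 mm


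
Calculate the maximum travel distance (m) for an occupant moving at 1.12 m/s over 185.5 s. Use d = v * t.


d = 1.12 * 185.5 = 207.76 m

207.76 m


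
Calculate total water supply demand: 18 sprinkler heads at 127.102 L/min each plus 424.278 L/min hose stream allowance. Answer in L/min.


Sprinkler demand = 18 * 127.102 = 2287.836 L/min
Total = 2287.836 + 424.278 = 2712.114 L/min

2712.114 L/min


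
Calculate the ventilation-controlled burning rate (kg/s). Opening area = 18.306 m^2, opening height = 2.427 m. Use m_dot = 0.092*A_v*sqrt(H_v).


sqrt(H_v) = 1.5579
m_dot = 0.092 * 18.306 * 1.5579 = 2.6237 kg/s

2.6237 kg/s


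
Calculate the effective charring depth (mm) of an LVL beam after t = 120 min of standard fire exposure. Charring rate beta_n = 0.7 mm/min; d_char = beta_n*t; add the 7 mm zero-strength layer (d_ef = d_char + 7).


d_char = 0.7 * 120 = 84 mm
d_ef = 84 + 1.0*7 = 91 mm

91 mm


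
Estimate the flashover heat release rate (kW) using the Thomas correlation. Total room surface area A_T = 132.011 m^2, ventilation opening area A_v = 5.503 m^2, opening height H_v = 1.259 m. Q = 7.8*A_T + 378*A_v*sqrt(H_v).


7.8*A_T = 1029.7
sqrt(H_v) = 1.1221
378*A_v*sqrt(H_v) = 2334.0
Q = 1029.7 + 2334.0 = 3363.7 kW

3363.7 kW


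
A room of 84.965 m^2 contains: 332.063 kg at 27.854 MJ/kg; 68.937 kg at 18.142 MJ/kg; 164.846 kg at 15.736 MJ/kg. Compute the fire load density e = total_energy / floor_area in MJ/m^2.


Total energy = 332.063*27.854 + 68.937*18.142 + 164.846*15.736
= 9249.283 + 1250.655 + 2594.017
= 13093.95 MJ
e = 13093.95 / 84.965 = 154.11 MJ/m^2

154.11 MJ/m^2


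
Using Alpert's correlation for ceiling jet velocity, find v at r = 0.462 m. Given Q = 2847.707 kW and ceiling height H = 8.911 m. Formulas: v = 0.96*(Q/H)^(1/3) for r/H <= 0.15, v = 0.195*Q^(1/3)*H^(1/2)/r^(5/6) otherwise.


r/H = 0.462 / 8.911 = 0.051846
r/H <= 0.15, so v = 0.96*(Q/H)^(1/3)
Q/H = 319.57
(Q/H)^(1/3) = 6.8369
v = 0.96 * 6.8369 = 6.5634 m/s

6.5634 m/s


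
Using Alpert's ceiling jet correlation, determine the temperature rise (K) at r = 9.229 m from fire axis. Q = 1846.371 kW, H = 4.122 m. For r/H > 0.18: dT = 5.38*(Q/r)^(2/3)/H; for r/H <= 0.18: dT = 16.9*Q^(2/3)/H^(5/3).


r/H = 9.229 / 4.122 = 2.2390
r/H > 0.18, so dT = 5.38*(Q/r)^(2/3)/H
Q/r = 200.06
(Q/r)^(2/3) = 34.207
dT = 5.38 * 34.207 / 4.122 = 44.646 K

44.646 K


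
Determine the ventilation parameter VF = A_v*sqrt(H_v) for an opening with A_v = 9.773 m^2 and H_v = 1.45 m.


sqrt(H_v) = 1.2042
VF = 9.773 * 1.2042 = 11.768 m^(5/2)

11.768 m^(5/2)


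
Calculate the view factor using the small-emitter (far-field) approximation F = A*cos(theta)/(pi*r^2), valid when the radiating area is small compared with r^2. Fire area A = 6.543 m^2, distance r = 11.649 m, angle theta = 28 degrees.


cos(28 deg) = 0.88295
pi*r^2 = 426.31
F = 6.543 * 0.88295 / 426.31 = 0.013551

0.013551


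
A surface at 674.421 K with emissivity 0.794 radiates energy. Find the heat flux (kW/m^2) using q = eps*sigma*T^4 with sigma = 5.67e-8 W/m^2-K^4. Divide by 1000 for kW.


T^4 = 2.0688e+11
q = 0.794 * 5.67e-8 * 2.0688e+11 / 1000 = 9.3138 kW/m^2

9.3138 kW/m^2


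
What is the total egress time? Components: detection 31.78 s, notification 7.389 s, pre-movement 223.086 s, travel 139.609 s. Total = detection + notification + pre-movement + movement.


Total = 31.78 + 7.389 + 223.086 + 139.609 = 401.864 s

401.864 s


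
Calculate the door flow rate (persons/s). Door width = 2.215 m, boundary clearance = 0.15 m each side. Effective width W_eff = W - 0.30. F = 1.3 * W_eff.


W_eff = 2.215 - 0.30 = 1.915 m
F = 1.3 * 1.915 = 2.4895 persons/s

2.4895 persons/s


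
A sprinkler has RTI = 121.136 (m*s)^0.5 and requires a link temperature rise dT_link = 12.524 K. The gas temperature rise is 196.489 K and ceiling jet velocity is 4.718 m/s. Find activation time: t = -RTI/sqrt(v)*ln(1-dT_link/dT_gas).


dT_link/dT_gas = 0.063739
ln(1 - 0.063739) = -0.065861
t = -121.136 / sqrt(4.718) * -0.065861 = 3.6730 s

3.6730 s


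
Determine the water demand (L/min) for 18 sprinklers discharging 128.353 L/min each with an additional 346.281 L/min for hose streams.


Sprinkler demand = 18 * 128.353 = 2310.354 L/min
Total = 2310.354 + 346.281 = 2656.635 L/min

2656.635 L/min


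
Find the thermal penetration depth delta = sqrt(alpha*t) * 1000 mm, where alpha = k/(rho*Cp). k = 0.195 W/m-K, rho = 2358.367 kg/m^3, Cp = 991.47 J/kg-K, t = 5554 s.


alpha = 0.195 / (2358.367 * 991.47) = 8.3396e-08 m^2/s
alpha * t = 0.00046318
delta = sqrt(0.00046318) * 1000 = 21.522 mm

21.522 mm


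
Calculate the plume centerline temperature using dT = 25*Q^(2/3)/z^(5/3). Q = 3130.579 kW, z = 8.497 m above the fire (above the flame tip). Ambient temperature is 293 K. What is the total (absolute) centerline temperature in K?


Q^(2/3) = 214.00
z^(5/3) = 35.381
dT = 25 * 214.00 / 35.381 = 151.21 K
T = 293 + 151.21 = 444.21 K

444.21 K


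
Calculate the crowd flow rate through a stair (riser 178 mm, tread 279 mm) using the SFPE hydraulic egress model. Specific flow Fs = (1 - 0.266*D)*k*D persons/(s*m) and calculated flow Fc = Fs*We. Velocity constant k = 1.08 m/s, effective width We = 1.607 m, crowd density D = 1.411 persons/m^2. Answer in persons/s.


1 - 0.266*D = 1 - 0.266*1.411 = 0.62467
Fs = 0.62467 * 1.08 * 1.411 = 0.95193 persons/(s*m)
Fc = 0.95193 * 1.607 = 1.5297 persons/s

1.5297 persons/s


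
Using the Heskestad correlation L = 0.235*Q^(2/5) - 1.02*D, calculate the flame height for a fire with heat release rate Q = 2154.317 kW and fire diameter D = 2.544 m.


Q^(2/5) = 21.544
0.235 * Q^(2/5) = 5.0628
1.02 * D = 2.5949
L = 2.4679 m

2.4679 m


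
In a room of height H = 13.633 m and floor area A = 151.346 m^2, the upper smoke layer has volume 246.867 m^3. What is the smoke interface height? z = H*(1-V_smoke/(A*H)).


V/(A*H) = 0.11965
1 - 0.11965 = 0.88035
z = 13.633 * 0.88035 = 12.002 m

12.002 m


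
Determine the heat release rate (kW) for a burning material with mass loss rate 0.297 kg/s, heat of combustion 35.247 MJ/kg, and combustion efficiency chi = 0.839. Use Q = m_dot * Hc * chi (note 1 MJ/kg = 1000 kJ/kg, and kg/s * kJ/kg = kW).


Hc = 35.247 MJ/kg = 35.247 * 1000 kJ/kg = 35247 kJ/kg
Q = 0.297 kg/s * 35247 kJ/kg * 0.839 = 8783.0 kW

8783.0 kW


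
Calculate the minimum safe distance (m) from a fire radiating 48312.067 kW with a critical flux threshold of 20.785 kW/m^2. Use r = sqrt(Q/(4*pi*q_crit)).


4*pi*q_crit = 261.19
Q/(4*pi*q_crit) = 184.97
r = sqrt(184.97) = 13.600 m

13.600 m


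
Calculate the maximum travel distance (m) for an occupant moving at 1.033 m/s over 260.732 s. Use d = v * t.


d = 1.033 * 260.732 = 269.34 m

269.34 m


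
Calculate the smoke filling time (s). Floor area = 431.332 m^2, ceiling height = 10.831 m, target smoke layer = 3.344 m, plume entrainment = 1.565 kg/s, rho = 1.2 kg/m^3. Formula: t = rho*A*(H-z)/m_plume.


H - z = 7.487 m
t = 1.2 * 431.332 * 7.487 / 1.565 = 2476.2 s

2476.2 s


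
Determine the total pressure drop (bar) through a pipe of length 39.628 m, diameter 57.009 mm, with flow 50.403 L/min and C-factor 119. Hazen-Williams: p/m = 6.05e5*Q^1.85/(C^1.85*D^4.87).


Q^1.85 = 1411.1
C^1.85 = 6914.5
D^4.87 = 3.5600e+08
p/m = 0.00034681 bar/m
p_total = 0.00034681 * 39.628 = 0.013743 bar

0.013743 bar


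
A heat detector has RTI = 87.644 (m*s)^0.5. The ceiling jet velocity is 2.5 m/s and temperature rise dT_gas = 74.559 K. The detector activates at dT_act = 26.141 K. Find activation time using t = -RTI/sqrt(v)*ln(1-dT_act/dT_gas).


dT_act/dT_gas = 0.35061
ln(1 - 0.35061) = -0.43172
t = -87.644 / sqrt(2.5) * -0.43172 = 23.931 s

23.931 s


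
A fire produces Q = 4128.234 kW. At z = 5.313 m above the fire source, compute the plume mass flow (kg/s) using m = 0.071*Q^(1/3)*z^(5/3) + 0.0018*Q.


Q^(1/3) = 16.042
z^(5/3) = 16.177
First term = 0.071 * 16.042 * 16.177 = 18.425
Second term = 0.0018 * 4128.234 = 7.4308
m = 25.856 kg/s

25.856 kg/s


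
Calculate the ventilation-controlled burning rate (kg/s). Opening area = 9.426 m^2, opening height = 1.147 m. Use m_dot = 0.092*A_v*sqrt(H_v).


sqrt(H_v) = 1.0710
m_dot = 0.092 * 9.426 * 1.0710 = 0.92875 kg/s

0.92875 kg/s


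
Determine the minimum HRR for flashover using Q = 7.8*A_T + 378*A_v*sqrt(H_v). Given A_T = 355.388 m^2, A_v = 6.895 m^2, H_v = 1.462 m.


7.8*A_T = 2772.0
sqrt(H_v) = 1.2091
378*A_v*sqrt(H_v) = 3151.4
Q = 2772.0 + 3151.4 = 5923.4 kW

5923.4 kW


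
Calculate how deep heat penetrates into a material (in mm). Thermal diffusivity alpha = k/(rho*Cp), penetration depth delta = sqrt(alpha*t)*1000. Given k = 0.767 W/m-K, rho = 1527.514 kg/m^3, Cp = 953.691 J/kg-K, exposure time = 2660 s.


alpha = 0.767 / (1527.514 * 953.691) = 5.2650e-07 m^2/s
alpha * t = 0.0014005
delta = sqrt(0.0014005) * 1000 = 37.423 mm

37.423 mm


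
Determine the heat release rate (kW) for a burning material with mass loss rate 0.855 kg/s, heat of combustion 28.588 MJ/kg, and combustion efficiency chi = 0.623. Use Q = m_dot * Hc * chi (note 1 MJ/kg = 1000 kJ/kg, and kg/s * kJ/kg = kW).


Hc = 28.588 MJ/kg = 28.588 * 1000 kJ/kg = 28588 kJ/kg
Q = 0.855 kg/s * 28588 kJ/kg * 0.623 = 15228 kW

15228 kW


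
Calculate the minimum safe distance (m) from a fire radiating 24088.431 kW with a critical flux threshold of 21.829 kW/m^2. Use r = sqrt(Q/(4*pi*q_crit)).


4*pi*q_crit = 274.31
Q/(4*pi*q_crit) = 87.814
r = sqrt(87.814) = 9.3709 m

9.3709 m


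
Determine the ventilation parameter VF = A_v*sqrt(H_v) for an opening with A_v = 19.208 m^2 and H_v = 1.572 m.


sqrt(H_v) = 1.2538
VF = 19.208 * 1.2538 = 24.083 m^(5/2)

24.083 m^(5/2)


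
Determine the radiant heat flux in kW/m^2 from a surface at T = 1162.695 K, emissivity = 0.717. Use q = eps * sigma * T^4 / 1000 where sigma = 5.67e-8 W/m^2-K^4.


T^4 = 1.8275e+12
q = 0.717 * 5.67e-8 * 1.8275e+12 / 1000 = 74.296 kW/m^2

74.296 kW/m^2


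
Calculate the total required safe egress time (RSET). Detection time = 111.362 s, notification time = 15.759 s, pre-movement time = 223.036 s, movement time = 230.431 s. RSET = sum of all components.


Total = 111.362 + 15.759 + 223.036 + 230.431 = 580.588 s

580.588 s


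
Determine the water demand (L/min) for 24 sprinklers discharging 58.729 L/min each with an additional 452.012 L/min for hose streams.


Sprinkler demand = 24 * 58.729 = 1409.496 L/min
Total = 1409.496 + 452.012 = 1861.508 L/min

1861.508 L/min


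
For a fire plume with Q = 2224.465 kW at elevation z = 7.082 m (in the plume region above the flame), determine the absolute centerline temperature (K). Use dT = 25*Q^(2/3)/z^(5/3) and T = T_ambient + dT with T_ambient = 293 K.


Q^(2/3) = 170.41
z^(5/3) = 26.117
dT = 25 * 170.41 / 26.117 = 163.12 K
T = 293 + 163.12 = 456.12 K

456.12 K


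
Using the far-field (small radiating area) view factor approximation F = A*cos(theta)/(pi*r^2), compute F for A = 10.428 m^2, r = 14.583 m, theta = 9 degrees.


cos(9 deg) = 0.98769
pi*r^2 = 668.10
F = 10.428 * 0.98769 / 668.10 = 0.015416

0.015416


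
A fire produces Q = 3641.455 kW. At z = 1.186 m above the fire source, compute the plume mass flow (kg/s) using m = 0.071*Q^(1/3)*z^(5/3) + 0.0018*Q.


Q^(1/3) = 15.385
z^(5/3) = 1.3288
First term = 0.071 * 15.385 * 1.3288 = 1.4515
Second term = 0.0018 * 3641.455 = 6.5546
m = 8.0061 kg/s

8.0061 kg/s


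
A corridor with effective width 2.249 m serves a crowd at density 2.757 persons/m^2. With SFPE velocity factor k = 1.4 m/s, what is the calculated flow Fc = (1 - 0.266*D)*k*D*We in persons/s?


1 - 0.266*D = 1 - 0.266*2.757 = 0.26664
Fs = 0.26664 * 1.4 * 2.757 = 1.0292 persons/(s*m)
Fc = 1.0292 * 2.249 = 2.3146 persons/s

2.3146 persons/s


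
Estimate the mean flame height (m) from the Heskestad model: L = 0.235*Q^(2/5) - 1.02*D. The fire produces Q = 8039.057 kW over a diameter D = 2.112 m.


Q^(2/5) = 36.482
0.235 * Q^(2/5) = 8.5733
1.02 * D = 2.1542
L = 6.4191 m

6.4191 m


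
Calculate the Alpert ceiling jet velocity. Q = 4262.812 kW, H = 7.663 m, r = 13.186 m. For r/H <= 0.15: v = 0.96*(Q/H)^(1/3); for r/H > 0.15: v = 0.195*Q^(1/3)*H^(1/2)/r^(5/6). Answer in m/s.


r/H = 13.186 / 7.663 = 1.7207
r/H > 0.15, so v = 0.195*Q^(1/3)*H^(1/2)/r^(5/6)
Q^(1/3) = 16.214
H^(1/2) = 2.7682
r^(5/6) = 8.5788
v = 0.195 * 16.214 * 2.7682 / 8.5788 = 1.0202 m/s

1.0202 m/s


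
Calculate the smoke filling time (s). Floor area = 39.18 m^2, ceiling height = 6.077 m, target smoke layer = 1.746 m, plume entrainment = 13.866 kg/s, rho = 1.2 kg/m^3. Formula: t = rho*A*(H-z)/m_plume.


H - z = 4.331 m
t = 1.2 * 39.18 * 4.331 / 13.866 = 14.685 s

14.685 s


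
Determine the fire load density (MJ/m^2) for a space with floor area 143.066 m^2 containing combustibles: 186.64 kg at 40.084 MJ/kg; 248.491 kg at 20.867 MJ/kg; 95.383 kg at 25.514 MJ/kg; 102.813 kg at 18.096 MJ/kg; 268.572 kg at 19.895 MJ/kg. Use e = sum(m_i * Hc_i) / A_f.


Total energy = 186.64*40.084 + 248.491*20.867 + 95.383*25.514 + 102.813*18.096 + 268.572*19.895
= 7481.278 + 5185.262 + 2433.602 + 1860.504 + 5343.240
= 22303.89 MJ
e = 22303.89 / 143.066 = 155.90 MJ/m^2

155.90 MJ/m^2


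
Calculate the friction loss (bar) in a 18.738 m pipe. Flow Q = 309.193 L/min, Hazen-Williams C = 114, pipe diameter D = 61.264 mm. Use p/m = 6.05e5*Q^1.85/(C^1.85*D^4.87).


Q^1.85 = 40451
C^1.85 = 6386.7
D^4.87 = 5.0546e+08
p/m = 0.0075808 bar/m
p_total = 0.0075808 * 18.738 = 0.14205 bar

0.14205 bar


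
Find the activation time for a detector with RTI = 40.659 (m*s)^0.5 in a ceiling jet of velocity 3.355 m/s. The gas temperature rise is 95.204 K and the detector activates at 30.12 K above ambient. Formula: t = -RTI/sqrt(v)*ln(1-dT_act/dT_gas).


dT_act/dT_gas = 0.31637
ln(1 - 0.31637) = -0.38034
t = -40.659 / sqrt(3.355) * -0.38034 = 8.4428 s

8.4428 s


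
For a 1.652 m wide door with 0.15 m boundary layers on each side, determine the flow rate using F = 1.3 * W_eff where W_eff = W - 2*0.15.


W_eff = 1.652 - 0.30 = 1.352 m
F = 1.3 * 1.352 = 1.7576 persons/s

1.7576 persons/s


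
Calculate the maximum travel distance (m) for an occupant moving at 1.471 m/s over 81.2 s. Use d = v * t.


d = 1.471 * 81.2 = 119.45 m

119.45 m


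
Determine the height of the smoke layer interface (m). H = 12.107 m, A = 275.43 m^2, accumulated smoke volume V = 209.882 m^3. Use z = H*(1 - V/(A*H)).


V/(A*H) = 0.062940
1 - 0.062940 = 0.93706
z = 12.107 * 0.93706 = 11.345 m

11.345 m


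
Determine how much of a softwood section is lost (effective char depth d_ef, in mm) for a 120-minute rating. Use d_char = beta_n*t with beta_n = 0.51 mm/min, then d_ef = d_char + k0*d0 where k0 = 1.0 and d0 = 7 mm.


d_char = 0.51 * 120 = 61.2 mm
d_ef = 61.2 + 1.0*7 = 68.2 mm

68.2 mm


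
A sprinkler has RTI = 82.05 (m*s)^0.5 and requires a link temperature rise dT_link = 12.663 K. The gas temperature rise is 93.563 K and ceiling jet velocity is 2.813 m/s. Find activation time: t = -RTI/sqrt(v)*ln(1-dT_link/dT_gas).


dT_link/dT_gas = 0.13534
ln(1 - 0.13534) = -0.14542
t = -82.05 / sqrt(2.813) * -0.14542 = 7.1141 s

7.1141 s


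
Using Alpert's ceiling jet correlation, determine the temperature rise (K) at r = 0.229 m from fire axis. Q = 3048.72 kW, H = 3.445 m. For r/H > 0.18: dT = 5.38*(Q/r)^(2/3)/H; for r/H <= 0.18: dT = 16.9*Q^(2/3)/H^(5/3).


r/H = 0.229 / 3.445 = 0.066473
r/H <= 0.18, so dT = 16.9*Q^(2/3)/H^(5/3)
Q^(2/3) = 210.25
H^(5/3) = 7.8581
dT = 16.9 * 210.25 / 7.8581 = 452.19 K

452.19 K
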